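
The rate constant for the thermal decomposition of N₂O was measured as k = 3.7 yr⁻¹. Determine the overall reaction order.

first order (1)

Step 1: The units of k for an nth-order reaction are (concentration)^(1-n)·(time)⁻¹.
Step 2: Here k has units yr⁻¹, so the concentration exponent is 0.
Step 3: 1 - n = 0 ⇒ n = 1. The reaction is first order.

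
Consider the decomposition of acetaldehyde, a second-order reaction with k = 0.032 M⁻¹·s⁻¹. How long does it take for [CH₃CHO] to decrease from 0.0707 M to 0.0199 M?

1128 s

Step 1: For second-order: t = (1/[CH₃CHO] - 1/[CH₃CHO]₀)/k
Step 2: t = (1/0.0199 - 1/0.0707)/0.032
Step 3: t = (50.25 - 14.14)/0.032
Step 4: t = 36.11/0.032 = 1128 s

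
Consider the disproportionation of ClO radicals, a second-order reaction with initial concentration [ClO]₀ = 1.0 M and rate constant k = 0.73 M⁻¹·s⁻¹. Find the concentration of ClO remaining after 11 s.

0.1107 M

Step 1: For a second-order reaction: 1/[ClO] = 1/[ClO]₀ + kt
Step 2: 1/[ClO] = 1/1.0 + 0.73 × 11
Step 3: 1/[ClO] = 1 + 8.03 = 9.03
Step 4: [ClO] = 1/9.03 = 0.1107 M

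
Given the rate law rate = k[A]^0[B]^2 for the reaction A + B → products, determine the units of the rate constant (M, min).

M⁻¹·min⁻¹

Step 1: Overall order = 0 + 2 = 2.
Step 2: rate has units M·min⁻¹; [A]^0[B]^2 has units M^2.
Step 3: k = rate/([A]^0[B]^2), so units of k = M^(1-2)·min⁻¹ = M⁻¹·min⁻¹.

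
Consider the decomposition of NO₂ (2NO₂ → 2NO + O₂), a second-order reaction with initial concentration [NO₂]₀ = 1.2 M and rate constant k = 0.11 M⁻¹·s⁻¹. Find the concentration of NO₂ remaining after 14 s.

0.4213 M

Step 1: For a second-order reaction: 1/[NO₂] = 1/[NO₂]₀ + kt
Step 2: 1/[NO₂] = 1/1.2 + 0.11 × 14
Step 3: 1/[NO₂] = 0.8333 + 1.54 = 2.373
Step 4: [NO₂] = 1/2.373 = 0.4213 M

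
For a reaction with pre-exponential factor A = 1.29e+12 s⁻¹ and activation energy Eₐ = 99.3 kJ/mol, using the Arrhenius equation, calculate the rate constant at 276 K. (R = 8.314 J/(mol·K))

2.07e-07 s⁻¹

Step 1: Use the Arrhenius equation: k = A × exp(-Eₐ/RT)
Step 2: Convert Eₐ to J/mol: 99.3 kJ/mol = 99300 J/mol
Step 3: Calculate the exponent: -Eₐ/(RT) = -99300/(8.314 × 276) = -43.27431
Step 4: k = 1.29e+12 × exp(-43.27431)
Step 5: k = 1.29e+12 × 1.60770e-19 = 2.0739e-07 s⁻¹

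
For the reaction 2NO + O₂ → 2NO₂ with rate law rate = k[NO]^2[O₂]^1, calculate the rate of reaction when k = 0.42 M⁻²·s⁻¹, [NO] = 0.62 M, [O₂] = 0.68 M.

0.1098 M/s

Step 1: The rate law is rate = k[NO]^2[O₂]^1
Step 2: Substitute: rate = 0.42 × (0.62)^2 × (0.68)^1
Step 3: rate = 0.42 × 0.3844 × 0.68 = 0.109785 M/s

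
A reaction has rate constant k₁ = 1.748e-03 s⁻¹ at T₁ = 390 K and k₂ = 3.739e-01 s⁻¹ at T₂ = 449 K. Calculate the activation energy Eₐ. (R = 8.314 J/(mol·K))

132.4 kJ/mol

Step 1: Use the two-temperature Arrhenius form: ln(k₂/k₁) = -Eₐ/R × (1/T₂ - 1/T₁)
Step 2: ln(k₂/k₁) = ln(3.739e-01/1.748e-03) = ln(213.902) = 5.36552
Step 3: 1/T₂ - 1/T₁ = 1/449 - 1/390 = -3.369311e-04 K⁻¹
Step 4: Eₐ = -R × ln(k₂/k₁) / (1/T₂ - 1/T₁) = -8.314 × 5.36552 / -3.369311e-04
Step 5: Eₐ = 1.3240e+05 J/mol = 132.4 kJ/mol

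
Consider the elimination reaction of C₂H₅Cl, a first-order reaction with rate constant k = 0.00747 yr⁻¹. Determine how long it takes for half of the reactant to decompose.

92.79 yr

Step 1: For a first-order reaction, t₁/₂ = ln(2)/k
Step 2: t₁/₂ = ln(2)/0.00747
Step 3: t₁/₂ = 0.6931/0.00747 = 92.79 yr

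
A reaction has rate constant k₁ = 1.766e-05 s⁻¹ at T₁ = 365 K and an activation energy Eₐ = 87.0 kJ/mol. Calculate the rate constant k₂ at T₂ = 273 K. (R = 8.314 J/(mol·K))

1.125e-09 s⁻¹

Step 1: Use the two-temperature Arrhenius form: ln(k₂/k₁) = -Eₐ/R × (1/T₂ - 1/T₁)
Step 2: Convert Eₐ to J/mol: 87.0 kJ/mol = 87000 J/mol
Step 3: 1/T₂ - 1/T₁ = 1/273 - 1/365 = 9.232776e-04 K⁻¹
Step 4: ln(k₂/k₁) = -87000/8.314 × 9.232776e-04 = -9.66143
Step 5: k₂ = k₁ × exp(-9.66143) = 1.766e-05 × 6.36934e-05 = 1.125e-09 s⁻¹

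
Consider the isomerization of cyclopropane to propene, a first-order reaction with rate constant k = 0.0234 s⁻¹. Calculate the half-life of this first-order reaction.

29.62 s

Step 1: For a first-order reaction, t₁/₂ = ln(2)/k
Step 2: t₁/₂ = ln(2)/0.0234
Step 3: t₁/₂ = 0.6931/0.0234 = 29.62 s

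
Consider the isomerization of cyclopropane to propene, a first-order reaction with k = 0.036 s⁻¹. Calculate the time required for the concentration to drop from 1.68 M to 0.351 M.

43.49 s

Step 1: For first-order: t = ln([cyclopropane]₀/[cyclopropane])/k
Step 2: t = ln(1.68/0.351)/0.036
Step 3: t = ln(4.786)/0.036
Step 4: t = 1.566/0.036 = 43.49 s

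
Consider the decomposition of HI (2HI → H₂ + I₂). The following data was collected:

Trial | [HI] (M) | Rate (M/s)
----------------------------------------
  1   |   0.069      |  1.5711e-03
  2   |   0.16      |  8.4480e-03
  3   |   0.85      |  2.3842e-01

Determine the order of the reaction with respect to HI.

second order (2)

Step 1: Compare trials to find order n where rate₂/rate₁ = ([HI]₂/[HI]₁)^n
Step 2: rate₂/rate₁ = 8.4480e-03/1.5711e-03 = 5.377
Step 3: [HI]₂/[HI]₁ = 0.16/0.069 = 2.319
Step 4: n = ln(5.377)/ln(2.319) = 2.00 ≈ 2
Step 5: The reaction is second order in HI.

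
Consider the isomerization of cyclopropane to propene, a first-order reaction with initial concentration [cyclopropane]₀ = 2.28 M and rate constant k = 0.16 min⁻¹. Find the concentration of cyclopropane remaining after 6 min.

0.873 M

Step 1: For a first-order reaction: [cyclopropane] = [cyclopropane]₀ × e^(-kt)
Step 2: [cyclopropane] = 2.28 × e^(-0.16 × 6)
Step 3: [cyclopropane] = 2.28 × e^(-0.96)
Step 4: [cyclopropane] = 2.28 × 0.382893 = 0.873 M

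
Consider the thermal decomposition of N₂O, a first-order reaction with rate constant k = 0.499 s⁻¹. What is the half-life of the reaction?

1.389 s

Step 1: For a first-order reaction, t₁/₂ = ln(2)/k
Step 2: t₁/₂ = ln(2)/0.499
Step 3: t₁/₂ = 0.6931/0.499 = 1.389 s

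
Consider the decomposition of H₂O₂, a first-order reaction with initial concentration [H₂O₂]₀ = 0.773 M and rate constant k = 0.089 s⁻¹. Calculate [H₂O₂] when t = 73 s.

0.001166 M

Step 1: For a first-order reaction: [H₂O₂] = [H₂O₂]₀ × e^(-kt)
Step 2: [H₂O₂] = 0.773 × e^(-0.089 × 73)
Step 3: [H₂O₂] = 0.773 × e^(-6.497)
Step 4: [H₂O₂] = 0.773 × 0.00150796 = 0.001166 M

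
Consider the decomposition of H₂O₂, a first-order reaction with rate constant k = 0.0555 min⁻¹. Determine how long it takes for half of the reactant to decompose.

12.49 min

Step 1: For a first-order reaction, t₁/₂ = ln(2)/k
Step 2: t₁/₂ = ln(2)/0.0555
Step 3: t₁/₂ = 0.6931/0.0555 = 12.49 min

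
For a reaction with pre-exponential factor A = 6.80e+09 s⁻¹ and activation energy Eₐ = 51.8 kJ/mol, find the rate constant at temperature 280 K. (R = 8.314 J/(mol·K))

1.47e+00 s⁻¹

Step 1: Use the Arrhenius equation: k = A × exp(-Eₐ/RT)
Step 2: Convert Eₐ to J/mol: 51.8 kJ/mol = 51800 J/mol
Step 3: Calculate the exponent: -Eₐ/(RT) = -51800/(8.314 × 280) = -22.25162
Step 4: k = 6.80e+09 × exp(-22.25162)
Step 5: k = 6.80e+09 × 2.16892e-10 = 1.4749e+00 s⁻¹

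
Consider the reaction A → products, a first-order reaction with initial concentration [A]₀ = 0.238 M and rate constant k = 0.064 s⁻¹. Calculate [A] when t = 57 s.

0.006198 M

Step 1: For a first-order reaction: [A] = [A]₀ × e^(-kt)
Step 2: [A] = 0.238 × e^(-0.064 × 57)
Step 3: [A] = 0.238 × e^(-3.648)
Step 4: [A] = 0.238 × 0.0260432 = 0.006198 M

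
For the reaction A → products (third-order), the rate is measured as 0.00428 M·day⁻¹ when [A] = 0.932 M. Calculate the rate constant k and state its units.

0.005287 M⁻²·day⁻¹

Step 1: rate = k[A]^3, so k = rate / [A]^3.
Step 2: k = 0.00428 / (0.932)^3 = 0.00428 / 0.8096.
Step 3: k = 0.005287 M⁻²·day⁻¹.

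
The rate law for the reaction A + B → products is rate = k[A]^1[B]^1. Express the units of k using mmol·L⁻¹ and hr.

(mmol·L⁻¹)⁻¹·hr⁻¹

Step 1: Overall order = 1 + 1 = 2.
Step 2: rate has units mmol·L⁻¹·hr⁻¹; [A]^1[B]^1 has units (mmol·L⁻¹)^2.
Step 3: k = rate/([A]^1[B]^1), so units of k = (mmol·L⁻¹)^(1-2)·hr⁻¹ = (mmol·L⁻¹)⁻¹·hr⁻¹.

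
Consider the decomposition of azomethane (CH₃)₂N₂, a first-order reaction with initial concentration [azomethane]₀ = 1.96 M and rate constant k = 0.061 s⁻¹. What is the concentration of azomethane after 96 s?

0.005611 M

Step 1: For a first-order reaction: [azomethane] = [azomethane]₀ × e^(-kt)
Step 2: [azomethane] = 1.96 × e^(-0.061 × 96)
Step 3: [azomethane] = 1.96 × e^(-5.856)
Step 4: [azomethane] = 1.96 × 0.00286267 = 0.005611 M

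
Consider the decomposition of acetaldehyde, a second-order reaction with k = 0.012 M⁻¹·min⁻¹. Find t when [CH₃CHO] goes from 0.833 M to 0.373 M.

123.4 min

Step 1: For second-order: t = (1/[CH₃CHO] - 1/[CH₃CHO]₀)/k
Step 2: t = (1/0.373 - 1/0.833)/0.012
Step 3: t = (2.681 - 1.2)/0.012
Step 4: t = 1.48/0.012 = 123.4 min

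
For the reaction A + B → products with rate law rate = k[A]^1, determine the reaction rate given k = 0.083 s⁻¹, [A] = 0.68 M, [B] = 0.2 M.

0.05644 M/s

Step 1: The rate law is rate = k[A]^1
Step 2: Note that the rate does not depend on [B] (zero order in B).
Step 3: rate = 0.083 × (0.68)^1 = 0.05644 M/s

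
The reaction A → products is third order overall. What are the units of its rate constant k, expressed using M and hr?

M⁻²·hr⁻¹

Step 1: For overall order n, rate = k × (concentration)^n.
Step 2: Rate has units M·hr⁻¹; concentration term has units M^3.
Step 3: k = rate / (concentration)^n, so units of k = M^(1-3)·hr⁻¹ = M⁻²·hr⁻¹.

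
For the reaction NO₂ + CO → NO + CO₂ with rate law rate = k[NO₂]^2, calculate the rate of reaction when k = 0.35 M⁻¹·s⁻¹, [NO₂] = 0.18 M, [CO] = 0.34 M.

0.01134 M/s

Step 1: The rate law is rate = k[NO₂]^2
Step 2: Note that the rate does not depend on [CO] (zero order in CO).
Step 3: rate = 0.35 × (0.18)^2 = 0.01134 M/s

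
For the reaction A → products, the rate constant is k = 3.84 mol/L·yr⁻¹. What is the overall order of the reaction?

zeroth order (0)

Step 1: The units of k for an nth-order reaction are (concentration)^(1-n)·(time)⁻¹.
Step 2: Here k has units mol/L·yr⁻¹, so the concentration exponent is 1.
Step 3: 1 - n = 1 ⇒ n = 0. The reaction is zeroth order.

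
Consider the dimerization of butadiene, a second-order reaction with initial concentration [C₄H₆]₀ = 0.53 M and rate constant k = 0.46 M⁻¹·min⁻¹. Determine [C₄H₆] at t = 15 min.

0.1138 M

Step 1: For a second-order reaction: 1/[C₄H₆] = 1/[C₄H₆]₀ + kt
Step 2: 1/[C₄H₆] = 1/0.53 + 0.46 × 15
Step 3: 1/[C₄H₆] = 1.887 + 6.9 = 8.787
Step 4: [C₄H₆] = 1/8.787 = 0.1138 M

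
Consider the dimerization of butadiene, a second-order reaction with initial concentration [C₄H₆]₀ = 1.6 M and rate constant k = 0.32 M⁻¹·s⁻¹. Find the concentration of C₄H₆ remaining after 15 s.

0.1843 M

Step 1: For a second-order reaction: 1/[C₄H₆] = 1/[C₄H₆]₀ + kt
Step 2: 1/[C₄H₆] = 1/1.6 + 0.32 × 15
Step 3: 1/[C₄H₆] = 0.625 + 4.8 = 5.425
Step 4: [C₄H₆] = 1/5.425 = 0.1843 M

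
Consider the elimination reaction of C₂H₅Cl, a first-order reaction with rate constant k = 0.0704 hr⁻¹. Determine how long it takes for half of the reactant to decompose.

9.846 hr

Step 1: For a first-order reaction, t₁/₂ = ln(2)/k
Step 2: t₁/₂ = ln(2)/0.0704
Step 3: t₁/₂ = 0.6931/0.0704 = 9.846 hr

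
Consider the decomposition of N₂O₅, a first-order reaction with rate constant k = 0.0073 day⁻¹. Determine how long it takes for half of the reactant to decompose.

94.95 day

Step 1: For a first-order reaction, t₁/₂ = ln(2)/k
Step 2: t₁/₂ = ln(2)/0.0073
Step 3: t₁/₂ = 0.6931/0.0073 = 94.95 day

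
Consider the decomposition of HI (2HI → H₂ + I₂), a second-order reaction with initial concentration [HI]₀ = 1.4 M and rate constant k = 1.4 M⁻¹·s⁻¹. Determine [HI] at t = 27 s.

0.02596 M

Step 1: For a second-order reaction: 1/[HI] = 1/[HI]₀ + kt
Step 2: 1/[HI] = 1/1.4 + 1.4 × 27
Step 3: 1/[HI] = 0.7143 + 37.8 = 38.51
Step 4: [HI] = 1/38.51 = 0.02596 M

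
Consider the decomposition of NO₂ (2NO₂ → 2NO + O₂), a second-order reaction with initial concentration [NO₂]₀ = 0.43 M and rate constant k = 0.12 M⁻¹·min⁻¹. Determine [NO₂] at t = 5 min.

0.3418 M

Step 1: For a second-order reaction: 1/[NO₂] = 1/[NO₂]₀ + kt
Step 2: 1/[NO₂] = 1/0.43 + 0.12 × 5
Step 3: 1/[NO₂] = 2.326 + 0.6 = 2.926
Step 4: [NO₂] = 1/2.926 = 0.3418 M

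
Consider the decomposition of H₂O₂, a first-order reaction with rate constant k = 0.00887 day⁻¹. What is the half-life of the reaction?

78.15 day

Step 1: For a first-order reaction, t₁/₂ = ln(2)/k
Step 2: t₁/₂ = ln(2)/0.00887
Step 3: t₁/₂ = 0.6931/0.00887 = 78.15 day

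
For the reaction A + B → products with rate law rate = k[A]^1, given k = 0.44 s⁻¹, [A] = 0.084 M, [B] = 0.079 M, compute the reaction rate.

0.03696 M/s

Step 1: The rate law is rate = k[A]^1
Step 2: Note that the rate does not depend on [B] (zero order in B).
Step 3: rate = 0.44 × (0.084)^1 = 0.03696 M/s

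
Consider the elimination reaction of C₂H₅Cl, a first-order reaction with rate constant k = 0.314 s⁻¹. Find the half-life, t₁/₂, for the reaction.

2.207 s

Step 1: For a first-order reaction, t₁/₂ = ln(2)/k
Step 2: t₁/₂ = ln(2)/0.314
Step 3: t₁/₂ = 0.6931/0.314 = 2.207 s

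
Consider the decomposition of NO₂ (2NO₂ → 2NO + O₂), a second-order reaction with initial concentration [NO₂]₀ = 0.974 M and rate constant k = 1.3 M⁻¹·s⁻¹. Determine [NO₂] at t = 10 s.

0.07129 M

Step 1: For a second-order reaction: 1/[NO₂] = 1/[NO₂]₀ + kt
Step 2: 1/[NO₂] = 1/0.974 + 1.3 × 10
Step 3: 1/[NO₂] = 1.027 + 13 = 14.03
Step 4: [NO₂] = 1/14.03 = 0.07129 M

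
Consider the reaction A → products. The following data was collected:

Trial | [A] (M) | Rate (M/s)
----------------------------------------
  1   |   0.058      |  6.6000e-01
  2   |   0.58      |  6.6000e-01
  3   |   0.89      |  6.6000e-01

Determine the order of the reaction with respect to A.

zeroth order (0)

Step 1: Compare trials - when concentration changes, rate stays constant.
Step 2: rate₂/rate₁ = 6.6000e-01/6.6000e-01 = 1
Step 3: [A]₂/[A]₁ = 0.58/0.058 = 10
Step 4: Since rate ratio ≈ (conc ratio)^0, the reaction is zeroth order.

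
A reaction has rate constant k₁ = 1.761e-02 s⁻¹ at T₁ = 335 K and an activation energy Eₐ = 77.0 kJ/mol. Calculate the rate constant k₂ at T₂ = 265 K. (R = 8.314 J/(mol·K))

1.186e-05 s⁻¹

Step 1: Use the two-temperature Arrhenius form: ln(k₂/k₁) = -Eₐ/R × (1/T₂ - 1/T₁)
Step 2: Convert Eₐ to J/mol: 77.0 kJ/mol = 77000 J/mol
Step 3: 1/T₂ - 1/T₁ = 1/265 - 1/335 = 7.885103e-04 K⁻¹
Step 4: ln(k₂/k₁) = -77000/8.314 × 7.885103e-04 = -7.30278
Step 5: k₂ = k₁ × exp(-7.30278) = 1.761e-02 × 6.73663e-04 = 1.186e-05 s⁻¹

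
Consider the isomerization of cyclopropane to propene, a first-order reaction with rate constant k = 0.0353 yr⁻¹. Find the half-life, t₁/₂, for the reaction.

19.64 yr

Step 1: For a first-order reaction, t₁/₂ = ln(2)/k
Step 2: t₁/₂ = ln(2)/0.0353
Step 3: t₁/₂ = 0.6931/0.0353 = 19.64 yr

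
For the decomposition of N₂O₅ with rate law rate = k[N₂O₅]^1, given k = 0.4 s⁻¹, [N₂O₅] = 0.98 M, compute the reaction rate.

0.392 M/s

Step 1: Identify the rate law: rate = k[N₂O₅]^1
Step 2: Substitute values: rate = 0.4 × (0.98)^1
Step 3: Calculate: rate = 0.4 × 0.98 = 0.392 M/s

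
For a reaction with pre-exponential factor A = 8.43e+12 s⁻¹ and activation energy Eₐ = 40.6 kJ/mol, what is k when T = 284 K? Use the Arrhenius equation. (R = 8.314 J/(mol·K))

2.87e+05 s⁻¹

Step 1: Use the Arrhenius equation: k = A × exp(-Eₐ/RT)
Step 2: Convert Eₐ to J/mol: 40.6 kJ/mol = 40600 J/mol
Step 3: Calculate the exponent: -Eₐ/(RT) = -40600/(8.314 × 284) = -17.19482
Step 4: k = 8.43e+12 × exp(-17.19482)
Step 5: k = 8.43e+12 × 3.40710e-08 = 2.8722e+05 s⁻¹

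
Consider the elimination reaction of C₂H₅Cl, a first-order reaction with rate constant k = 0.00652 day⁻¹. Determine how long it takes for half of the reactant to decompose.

106.3 day

Step 1: For a first-order reaction, t₁/₂ = ln(2)/k
Step 2: t₁/₂ = ln(2)/0.00652
Step 3: t₁/₂ = 0.6931/0.00652 = 106.3 day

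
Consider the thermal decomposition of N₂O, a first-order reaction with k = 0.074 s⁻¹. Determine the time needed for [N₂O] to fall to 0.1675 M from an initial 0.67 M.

18.73 s

Step 1: For first-order: t = ln([N₂O]₀/[N₂O])/k
Step 2: t = ln(0.67/0.1675)/0.074
Step 3: t = ln(4)/0.074
Step 4: t = 1.386/0.074 = 18.73 s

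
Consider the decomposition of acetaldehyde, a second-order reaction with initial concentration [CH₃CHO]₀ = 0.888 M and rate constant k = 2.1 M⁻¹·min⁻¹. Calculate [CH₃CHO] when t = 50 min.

0.009423 M

Step 1: For a second-order reaction: 1/[CH₃CHO] = 1/[CH₃CHO]₀ + kt
Step 2: 1/[CH₃CHO] = 1/0.888 + 2.1 × 50
Step 3: 1/[CH₃CHO] = 1.126 + 105 = 106.1
Step 4: [CH₃CHO] = 1/106.1 = 0.009423 M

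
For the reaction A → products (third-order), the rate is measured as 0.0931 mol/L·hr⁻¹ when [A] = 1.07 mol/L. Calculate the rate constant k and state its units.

0.076 (mol/L)⁻²·hr⁻¹

Step 1: rate = k[A]^3, so k = rate / [A]^3.
Step 2: k = 0.0931 / (1.07)^3 = 0.0931 / 1.225.
Step 3: k = 0.076 (mol/L)⁻²·hr⁻¹.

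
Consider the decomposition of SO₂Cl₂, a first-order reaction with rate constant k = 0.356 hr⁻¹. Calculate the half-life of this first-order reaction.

1.947 hr

Step 1: For a first-order reaction, t₁/₂ = ln(2)/k
Step 2: t₁/₂ = ln(2)/0.356
Step 3: t₁/₂ = 0.6931/0.356 = 1.947 hr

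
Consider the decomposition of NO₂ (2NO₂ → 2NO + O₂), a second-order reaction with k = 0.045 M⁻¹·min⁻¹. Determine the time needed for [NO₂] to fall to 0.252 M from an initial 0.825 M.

61.25 min

Step 1: For second-order: t = (1/[NO₂] - 1/[NO₂]₀)/k
Step 2: t = (1/0.252 - 1/0.825)/0.045
Step 3: t = (3.968 - 1.212)/0.045
Step 4: t = 2.756/0.045 = 61.25 min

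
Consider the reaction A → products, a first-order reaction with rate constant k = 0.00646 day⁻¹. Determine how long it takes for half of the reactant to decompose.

107.3 day

Step 1: For a first-order reaction, t₁/₂ = ln(2)/k
Step 2: t₁/₂ = ln(2)/0.00646
Step 3: t₁/₂ = 0.6931/0.00646 = 107.3 day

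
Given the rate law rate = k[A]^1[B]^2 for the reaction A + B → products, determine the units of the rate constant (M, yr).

M⁻²·yr⁻¹

Step 1: Overall order = 1 + 2 = 3.
Step 2: rate has units M·yr⁻¹; [A]^1[B]^2 has units M^3.
Step 3: k = rate/([A]^1[B]^2), so units of k = M^(1-3)·yr⁻¹ = M⁻²·yr⁻¹.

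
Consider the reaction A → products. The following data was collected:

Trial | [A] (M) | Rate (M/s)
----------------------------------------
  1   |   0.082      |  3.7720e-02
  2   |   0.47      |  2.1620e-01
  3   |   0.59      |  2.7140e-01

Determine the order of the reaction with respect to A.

first order (1)

Step 1: Compare trials to find order n where rate₂/rate₁ = ([A]₂/[A]₁)^n
Step 2: rate₂/rate₁ = 2.1620e-01/3.7720e-02 = 5.732
Step 3: [A]₂/[A]₁ = 0.47/0.082 = 5.732
Step 4: n = ln(5.732)/ln(5.732) = 1.00 ≈ 1
Step 5: The reaction is first order in A.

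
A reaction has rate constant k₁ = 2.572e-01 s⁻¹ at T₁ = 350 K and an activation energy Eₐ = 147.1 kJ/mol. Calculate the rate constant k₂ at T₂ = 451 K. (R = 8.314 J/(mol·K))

2.123e+04 s⁻¹

Step 1: Use the two-temperature Arrhenius form: ln(k₂/k₁) = -Eₐ/R × (1/T₂ - 1/T₁)
Step 2: Convert Eₐ to J/mol: 147.1 kJ/mol = 147100 J/mol
Step 3: 1/T₂ - 1/T₁ = 1/451 - 1/350 = -6.398480e-04 K⁻¹
Step 4: ln(k₂/k₁) = -147100/8.314 × -6.398480e-04 = 11.32086
Step 5: k₂ = k₁ × exp(11.32086) = 2.572e-01 × 8.25253e+04 = 2.123e+04 s⁻¹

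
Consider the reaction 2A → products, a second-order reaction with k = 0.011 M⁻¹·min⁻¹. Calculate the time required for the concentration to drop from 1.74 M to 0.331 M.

222.4 min

Step 1: For second-order: t = (1/[A] - 1/[A]₀)/k
Step 2: t = (1/0.331 - 1/1.74)/0.011
Step 3: t = (3.021 - 0.5747)/0.011
Step 4: t = 2.446/0.011 = 222.4 min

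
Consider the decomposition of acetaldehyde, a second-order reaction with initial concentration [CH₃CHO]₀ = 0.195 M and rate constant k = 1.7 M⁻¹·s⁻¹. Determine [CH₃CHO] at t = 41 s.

0.01336 M

Step 1: For a second-order reaction: 1/[CH₃CHO] = 1/[CH₃CHO]₀ + kt
Step 2: 1/[CH₃CHO] = 1/0.195 + 1.7 × 41
Step 3: 1/[CH₃CHO] = 5.128 + 69.7 = 74.83
Step 4: [CH₃CHO] = 1/74.83 = 0.01336 M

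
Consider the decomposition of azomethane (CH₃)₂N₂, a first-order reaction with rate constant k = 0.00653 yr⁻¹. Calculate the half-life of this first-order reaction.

106.1 yr

Step 1: For a first-order reaction, t₁/₂ = ln(2)/k
Step 2: t₁/₂ = ln(2)/0.00653
Step 3: t₁/₂ = 0.6931/0.00653 = 106.1 yr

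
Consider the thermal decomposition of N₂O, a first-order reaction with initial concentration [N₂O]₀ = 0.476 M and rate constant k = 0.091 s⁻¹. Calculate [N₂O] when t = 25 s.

0.04893 M

Step 1: For a first-order reaction: [N₂O] = [N₂O]₀ × e^(-kt)
Step 2: [N₂O] = 0.476 × e^(-0.091 × 25)
Step 3: [N₂O] = 0.476 × e^(-2.275)
Step 4: [N₂O] = 0.476 × 0.102797 = 0.04893 M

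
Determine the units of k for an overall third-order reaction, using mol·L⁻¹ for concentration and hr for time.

(mol·L⁻¹)⁻²·hr⁻¹

Step 1: For overall order n, rate = k × (concentration)^n.
Step 2: Rate has units mol·L⁻¹·hr⁻¹; concentration term has units (mol·L⁻¹)^3.
Step 3: k = rate / (concentration)^n, so units of k = (mol·L⁻¹)^(1-3)·hr⁻¹ = (mol·L⁻¹)⁻²·hr⁻¹.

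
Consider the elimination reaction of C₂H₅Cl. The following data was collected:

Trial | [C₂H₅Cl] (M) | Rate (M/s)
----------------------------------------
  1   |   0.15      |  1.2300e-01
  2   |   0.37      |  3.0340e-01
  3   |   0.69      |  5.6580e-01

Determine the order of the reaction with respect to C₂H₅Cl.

first order (1)

Step 1: Compare trials to find order n where rate₂/rate₁ = ([C₂H₅Cl]₂/[C₂H₅Cl]₁)^n
Step 2: rate₂/rate₁ = 3.0340e-01/1.2300e-01 = 2.467
Step 3: [C₂H₅Cl]₂/[C₂H₅Cl]₁ = 0.37/0.15 = 2.467
Step 4: n = ln(2.467)/ln(2.467) = 1.00 ≈ 1
Step 5: The reaction is first order in C₂H₅Cl.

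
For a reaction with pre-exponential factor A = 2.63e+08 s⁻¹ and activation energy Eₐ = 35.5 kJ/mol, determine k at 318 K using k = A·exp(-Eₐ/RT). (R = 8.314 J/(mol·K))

3.88e+02 s⁻¹

Step 1: Use the Arrhenius equation: k = A × exp(-Eₐ/RT)
Step 2: Convert Eₐ to J/mol: 35.5 kJ/mol = 35500 J/mol
Step 3: Calculate the exponent: -Eₐ/(RT) = -35500/(8.314 × 318) = -13.42738
Step 4: k = 2.63e+08 × exp(-13.42738)
Step 5: k = 2.63e+08 × 1.47422e-06 = 3.8772e+02 s⁻¹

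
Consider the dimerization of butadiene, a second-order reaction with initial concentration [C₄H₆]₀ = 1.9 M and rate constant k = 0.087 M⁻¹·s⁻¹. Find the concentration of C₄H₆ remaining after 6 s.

0.9539 M

Step 1: For a second-order reaction: 1/[C₄H₆] = 1/[C₄H₆]₀ + kt
Step 2: 1/[C₄H₆] = 1/1.9 + 0.087 × 6
Step 3: 1/[C₄H₆] = 0.5263 + 0.522 = 1.048
Step 4: [C₄H₆] = 1/1.048 = 0.9539 M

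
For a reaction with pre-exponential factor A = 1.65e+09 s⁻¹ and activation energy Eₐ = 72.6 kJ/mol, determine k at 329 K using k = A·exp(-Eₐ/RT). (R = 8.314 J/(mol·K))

4.90e-03 s⁻¹

Step 1: Use the Arrhenius equation: k = A × exp(-Eₐ/RT)
Step 2: Convert Eₐ to J/mol: 72.6 kJ/mol = 72600 J/mol
Step 3: Calculate the exponent: -Eₐ/(RT) = -72600/(8.314 × 329) = -26.54182
Step 4: k = 1.65e+09 × exp(-26.54182)
Step 5: k = 1.65e+09 × 2.97190e-12 = 4.9036e-03 s⁻¹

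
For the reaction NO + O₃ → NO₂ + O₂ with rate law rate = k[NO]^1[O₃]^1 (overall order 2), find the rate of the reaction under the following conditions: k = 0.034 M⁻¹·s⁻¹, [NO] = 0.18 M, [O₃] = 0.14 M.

0.0008568 M/s

Step 1: The rate law is rate = k[NO]^1[O₃]^1, overall order = 1+1 = 2
Step 2: Substitute values: rate = 0.034 × (0.18)^1 × (0.14)^1
Step 3: rate = 0.034 × 0.18 × 0.14 = 0.0008568 M/s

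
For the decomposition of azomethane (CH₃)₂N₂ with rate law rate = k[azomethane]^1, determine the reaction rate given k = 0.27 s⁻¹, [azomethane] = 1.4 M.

0.378 M/s

Step 1: Identify the rate law: rate = k[azomethane]^1
Step 2: Substitute values: rate = 0.27 × (1.4)^1
Step 3: Calculate: rate = 0.27 × 1.4 = 0.378 M/s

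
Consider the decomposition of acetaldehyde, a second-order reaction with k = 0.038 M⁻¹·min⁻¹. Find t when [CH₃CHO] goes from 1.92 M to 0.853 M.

17.14 min

Step 1: For second-order: t = (1/[CH₃CHO] - 1/[CH₃CHO]₀)/k
Step 2: t = (1/0.853 - 1/1.92)/0.038
Step 3: t = (1.172 - 0.5208)/0.038
Step 4: t = 0.6515/0.038 = 17.14 min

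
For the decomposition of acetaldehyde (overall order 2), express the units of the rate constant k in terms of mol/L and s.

(mol/L)⁻¹·s⁻¹

Step 1: For overall order n, rate = k × (concentration)^n.
Step 2: Rate has units mol/L·s⁻¹; concentration term has units (mol/L)^2.
Step 3: k = rate / (concentration)^n, so units of k = (mol/L)^(1-2)·s⁻¹ = (mol/L)⁻¹·s⁻¹.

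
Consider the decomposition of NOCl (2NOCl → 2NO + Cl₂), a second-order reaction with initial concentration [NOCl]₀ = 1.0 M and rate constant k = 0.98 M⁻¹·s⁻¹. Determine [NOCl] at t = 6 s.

0.1453 M

Step 1: For a second-order reaction: 1/[NOCl] = 1/[NOCl]₀ + kt
Step 2: 1/[NOCl] = 1/1.0 + 0.98 × 6
Step 3: 1/[NOCl] = 1 + 5.88 = 6.88
Step 4: [NOCl] = 1/6.88 = 0.1453 M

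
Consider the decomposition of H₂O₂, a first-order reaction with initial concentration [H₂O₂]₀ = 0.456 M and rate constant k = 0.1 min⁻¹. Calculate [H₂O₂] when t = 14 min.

0.1124 M

Step 1: For a first-order reaction: [H₂O₂] = [H₂O₂]₀ × e^(-kt)
Step 2: [H₂O₂] = 0.456 × e^(-0.1 × 14)
Step 3: [H₂O₂] = 0.456 × e^(-1.4)
Step 4: [H₂O₂] = 0.456 × 0.246597 = 0.1124 M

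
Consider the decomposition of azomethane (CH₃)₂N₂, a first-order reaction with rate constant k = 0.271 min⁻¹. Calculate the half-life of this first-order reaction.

2.558 min

Step 1: For a first-order reaction, t₁/₂ = ln(2)/k
Step 2: t₁/₂ = ln(2)/0.271
Step 3: t₁/₂ = 0.6931/0.271 = 2.558 min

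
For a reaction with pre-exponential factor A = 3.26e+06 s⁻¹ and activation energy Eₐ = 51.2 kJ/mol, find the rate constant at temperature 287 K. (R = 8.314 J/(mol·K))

1.56e-03 s⁻¹

Step 1: Use the Arrhenius equation: k = A × exp(-Eₐ/RT)
Step 2: Convert Eₐ to J/mol: 51.2 kJ/mol = 51200 J/mol
Step 3: Calculate the exponent: -Eₐ/(RT) = -51200/(8.314 × 287) = -21.45745
Step 4: k = 3.26e+06 × exp(-21.45745)
Step 5: k = 3.26e+06 × 4.79897e-10 = 1.5645e-03 s⁻¹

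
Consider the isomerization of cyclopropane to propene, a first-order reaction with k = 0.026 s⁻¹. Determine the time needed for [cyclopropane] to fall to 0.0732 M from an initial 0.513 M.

74.89 s

Step 1: For first-order: t = ln([cyclopropane]₀/[cyclopropane])/k
Step 2: t = ln(0.513/0.0732)/0.026
Step 3: t = ln(7.008)/0.026
Step 4: t = 1.947/0.026 = 74.89 s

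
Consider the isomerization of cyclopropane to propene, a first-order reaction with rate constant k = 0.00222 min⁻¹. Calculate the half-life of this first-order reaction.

312.2 min

Step 1: For a first-order reaction, t₁/₂ = ln(2)/k
Step 2: t₁/₂ = ln(2)/0.00222
Step 3: t₁/₂ = 0.6931/0.00222 = 312.2 min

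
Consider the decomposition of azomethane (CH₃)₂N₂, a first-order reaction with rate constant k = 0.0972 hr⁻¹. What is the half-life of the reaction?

7.131 hr

Step 1: For a first-order reaction, t₁/₂ = ln(2)/k
Step 2: t₁/₂ = ln(2)/0.0972
Step 3: t₁/₂ = 0.6931/0.0972 = 7.131 hr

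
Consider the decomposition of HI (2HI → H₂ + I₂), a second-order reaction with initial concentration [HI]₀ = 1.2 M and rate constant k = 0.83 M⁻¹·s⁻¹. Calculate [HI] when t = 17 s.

0.06692 M

Step 1: For a second-order reaction: 1/[HI] = 1/[HI]₀ + kt
Step 2: 1/[HI] = 1/1.2 + 0.83 × 17
Step 3: 1/[HI] = 0.8333 + 14.11 = 14.94
Step 4: [HI] = 1/14.94 = 0.06692 M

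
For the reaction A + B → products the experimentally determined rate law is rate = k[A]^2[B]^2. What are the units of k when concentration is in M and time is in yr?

M⁻³·yr⁻¹

Step 1: Overall order = 2 + 2 = 4.
Step 2: rate has units M·yr⁻¹; [A]^2[B]^2 has units M^4.
Step 3: k = rate/([A]^2[B]^2), so units of k = M^(1-4)·yr⁻¹ = M⁻³·yr⁻¹.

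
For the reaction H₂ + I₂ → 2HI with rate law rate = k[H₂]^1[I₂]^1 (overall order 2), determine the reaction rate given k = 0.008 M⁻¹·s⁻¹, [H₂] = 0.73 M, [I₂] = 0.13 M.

0.0007592 M/s

Step 1: The rate law is rate = k[H₂]^1[I₂]^1, overall order = 1+1 = 2
Step 2: Substitute values: rate = 0.008 × (0.73)^1 × (0.13)^1
Step 3: rate = 0.008 × 0.73 × 0.13 = 0.0007592 M/s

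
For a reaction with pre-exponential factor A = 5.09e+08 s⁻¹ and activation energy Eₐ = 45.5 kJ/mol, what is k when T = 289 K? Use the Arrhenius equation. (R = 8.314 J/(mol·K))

3.04e+00 s⁻¹

Step 1: Use the Arrhenius equation: k = A × exp(-Eₐ/RT)
Step 2: Convert Eₐ to J/mol: 45.5 kJ/mol = 45500 J/mol
Step 3: Calculate the exponent: -Eₐ/(RT) = -45500/(8.314 × 289) = -18.93667
Step 4: k = 5.09e+08 × exp(-18.93667)
Step 5: k = 5.09e+08 × 5.96910e-09 = 3.0383e+00 s⁻¹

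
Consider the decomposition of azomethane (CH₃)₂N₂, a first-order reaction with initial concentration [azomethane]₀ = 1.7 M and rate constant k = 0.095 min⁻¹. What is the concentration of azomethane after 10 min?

0.6575 M

Step 1: For a first-order reaction: [azomethane] = [azomethane]₀ × e^(-kt)
Step 2: [azomethane] = 1.7 × e^(-0.095 × 10)
Step 3: [azomethane] = 1.7 × e^(-0.95)
Step 4: [azomethane] = 1.7 × 0.386741 = 0.6575 M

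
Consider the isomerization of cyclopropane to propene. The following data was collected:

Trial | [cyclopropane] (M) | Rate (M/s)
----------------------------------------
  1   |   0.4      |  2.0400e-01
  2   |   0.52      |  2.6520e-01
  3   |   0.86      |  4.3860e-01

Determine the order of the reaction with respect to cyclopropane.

first order (1)

Step 1: Compare trials to find order n where rate₂/rate₁ = ([cyclopropane]₂/[cyclopropane]₁)^n
Step 2: rate₂/rate₁ = 2.6520e-01/2.0400e-01 = 1.3
Step 3: [cyclopropane]₂/[cyclopropane]₁ = 0.52/0.4 = 1.3
Step 4: n = ln(1.3)/ln(1.3) = 1.00 ≈ 1
Step 5: The reaction is first order in cyclopropane.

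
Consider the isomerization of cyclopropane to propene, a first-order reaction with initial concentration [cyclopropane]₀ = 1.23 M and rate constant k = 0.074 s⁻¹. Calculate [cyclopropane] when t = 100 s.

0.0007518 M

Step 1: For a first-order reaction: [cyclopropane] = [cyclopropane]₀ × e^(-kt)
Step 2: [cyclopropane] = 1.23 × e^(-0.074 × 100)
Step 3: [cyclopropane] = 1.23 × e^(-7.4)
Step 4: [cyclopropane] = 1.23 × 0.000611253 = 0.0007518 M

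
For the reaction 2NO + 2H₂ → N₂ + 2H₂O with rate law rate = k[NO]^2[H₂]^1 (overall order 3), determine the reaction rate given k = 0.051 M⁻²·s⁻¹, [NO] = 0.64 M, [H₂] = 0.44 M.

0.009191 M/s

Step 1: The rate law is rate = k[NO]^2[H₂]^1, overall order = 2+1 = 3
Step 2: Substitute values: rate = 0.051 × (0.64)^2 × (0.44)^1
Step 3: rate = 0.051 × 0.4096 × 0.44 = 0.00919142 M/s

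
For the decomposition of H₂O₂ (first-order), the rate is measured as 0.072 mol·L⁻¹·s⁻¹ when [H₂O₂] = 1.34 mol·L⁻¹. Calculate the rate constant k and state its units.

0.05373 s⁻¹

Step 1: rate = k[H₂O₂]^1, so k = rate / [H₂O₂]^1.
Step 2: k = 0.072 / (1.34)^1 = 0.072 / 1.34.
Step 3: k = 0.05373 s⁻¹.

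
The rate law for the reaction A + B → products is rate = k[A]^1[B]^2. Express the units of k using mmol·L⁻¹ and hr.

(mmol·L⁻¹)⁻²·hr⁻¹

Step 1: Overall order = 1 + 2 = 3.
Step 2: rate has units mmol·L⁻¹·hr⁻¹; [A]^1[B]^2 has units (mmol·L⁻¹)^3.
Step 3: k = rate/([A]^1[B]^2), so units of k = (mmol·L⁻¹)^(1-3)·hr⁻¹ = (mmol·L⁻¹)⁻²·hr⁻¹.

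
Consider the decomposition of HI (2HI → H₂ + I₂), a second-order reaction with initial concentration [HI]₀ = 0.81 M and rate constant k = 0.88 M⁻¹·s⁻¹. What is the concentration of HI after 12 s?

0.08478 M

Step 1: For a second-order reaction: 1/[HI] = 1/[HI]₀ + kt
Step 2: 1/[HI] = 1/0.81 + 0.88 × 12
Step 3: 1/[HI] = 1.235 + 10.56 = 11.79
Step 4: [HI] = 1/11.79 = 0.08478 M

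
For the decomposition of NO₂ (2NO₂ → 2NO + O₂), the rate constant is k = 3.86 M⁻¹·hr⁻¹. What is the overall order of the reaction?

second order (2)

Step 1: The units of k for an nth-order reaction are (concentration)^(1-n)·(time)⁻¹.
Step 2: Here k has units M⁻¹·hr⁻¹, so the concentration exponent is -1.
Step 3: 1 - n = -1 ⇒ n = 2. The reaction is second order.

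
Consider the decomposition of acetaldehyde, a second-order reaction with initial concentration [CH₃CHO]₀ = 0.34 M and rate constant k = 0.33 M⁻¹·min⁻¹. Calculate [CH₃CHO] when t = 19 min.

0.1086 M

Step 1: For a second-order reaction: 1/[CH₃CHO] = 1/[CH₃CHO]₀ + kt
Step 2: 1/[CH₃CHO] = 1/0.34 + 0.33 × 19
Step 3: 1/[CH₃CHO] = 2.941 + 6.27 = 9.211
Step 4: [CH₃CHO] = 1/9.211 = 0.1086 M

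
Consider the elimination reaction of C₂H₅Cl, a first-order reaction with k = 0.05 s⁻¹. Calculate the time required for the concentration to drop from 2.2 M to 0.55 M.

27.73 s

Step 1: For first-order: t = ln([C₂H₅Cl]₀/[C₂H₅Cl])/k
Step 2: t = ln(2.2/0.55)/0.05
Step 3: t = ln(4)/0.05
Step 4: t = 1.386/0.05 = 27.73 s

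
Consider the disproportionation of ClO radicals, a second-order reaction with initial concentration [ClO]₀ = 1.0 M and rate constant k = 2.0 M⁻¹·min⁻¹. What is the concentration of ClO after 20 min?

0.02439 M

Step 1: For a second-order reaction: 1/[ClO] = 1/[ClO]₀ + kt
Step 2: 1/[ClO] = 1/1.0 + 2.0 × 20
Step 3: 1/[ClO] = 1 + 40 = 41
Step 4: [ClO] = 1/41 = 0.02439 M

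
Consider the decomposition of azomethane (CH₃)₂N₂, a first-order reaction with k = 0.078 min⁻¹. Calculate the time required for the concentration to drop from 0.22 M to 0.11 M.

8.887 min

Step 1: For first-order: t = ln([azomethane]₀/[azomethane])/k
Step 2: t = ln(0.22/0.11)/0.078
Step 3: t = ln(2)/0.078
Step 4: t = 0.6931/0.078 = 8.887 min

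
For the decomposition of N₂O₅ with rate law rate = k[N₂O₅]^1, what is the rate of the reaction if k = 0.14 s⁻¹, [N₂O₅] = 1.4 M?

0.196 M/s

Step 1: Identify the rate law: rate = k[N₂O₅]^1
Step 2: Substitute values: rate = 0.14 × (1.4)^1
Step 3: Calculate: rate = 0.14 × 1.4 = 0.196 M/s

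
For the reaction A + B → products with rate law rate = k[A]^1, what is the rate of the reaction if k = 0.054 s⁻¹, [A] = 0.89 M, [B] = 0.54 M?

0.04806 M/s

Step 1: The rate law is rate = k[A]^1
Step 2: Note that the rate does not depend on [B] (zero order in B).
Step 3: rate = 0.054 × (0.89)^1 = 0.04806 M/s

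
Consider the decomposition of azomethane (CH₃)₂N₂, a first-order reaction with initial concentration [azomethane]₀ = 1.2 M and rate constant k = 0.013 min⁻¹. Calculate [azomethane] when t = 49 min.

0.6347 M

Step 1: For a first-order reaction: [azomethane] = [azomethane]₀ × e^(-kt)
Step 2: [azomethane] = 1.2 × e^(-0.013 × 49)
Step 3: [azomethane] = 1.2 × e^(-0.637)
Step 4: [azomethane] = 1.2 × 0.528877 = 0.6347 M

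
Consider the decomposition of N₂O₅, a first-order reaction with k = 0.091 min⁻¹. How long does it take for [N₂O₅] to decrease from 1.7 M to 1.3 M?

2.948 min

Step 1: For first-order: t = ln([N₂O₅]₀/[N₂O₅])/k
Step 2: t = ln(1.7/1.3)/0.091
Step 3: t = ln(1.308)/0.091
Step 4: t = 0.2683/0.091 = 2.948 min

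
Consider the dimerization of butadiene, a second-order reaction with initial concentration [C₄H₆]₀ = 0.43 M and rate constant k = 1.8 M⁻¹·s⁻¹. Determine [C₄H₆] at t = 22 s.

0.02385 M

Step 1: For a second-order reaction: 1/[C₄H₆] = 1/[C₄H₆]₀ + kt
Step 2: 1/[C₄H₆] = 1/0.43 + 1.8 × 22
Step 3: 1/[C₄H₆] = 2.326 + 39.6 = 41.93
Step 4: [C₄H₆] = 1/41.93 = 0.02385 M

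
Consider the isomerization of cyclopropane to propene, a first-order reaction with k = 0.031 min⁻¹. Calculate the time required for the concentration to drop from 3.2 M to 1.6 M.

22.36 min

Step 1: For first-order: t = ln([cyclopropane]₀/[cyclopropane])/k
Step 2: t = ln(3.2/1.6)/0.031
Step 3: t = ln(2)/0.031
Step 4: t = 0.6931/0.031 = 22.36 min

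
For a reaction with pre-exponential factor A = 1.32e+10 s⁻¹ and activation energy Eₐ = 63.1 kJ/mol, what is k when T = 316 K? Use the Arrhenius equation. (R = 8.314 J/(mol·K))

4.90e-01 s⁻¹

Step 1: Use the Arrhenius equation: k = A × exp(-Eₐ/RT)
Step 2: Convert Eₐ to J/mol: 63.1 kJ/mol = 63100 J/mol
Step 3: Calculate the exponent: -Eₐ/(RT) = -63100/(8.314 × 316) = -24.01775
Step 4: k = 1.32e+10 × exp(-24.01775)
Step 5: k = 1.32e+10 × 3.70872e-11 = 4.8955e-01 s⁻¹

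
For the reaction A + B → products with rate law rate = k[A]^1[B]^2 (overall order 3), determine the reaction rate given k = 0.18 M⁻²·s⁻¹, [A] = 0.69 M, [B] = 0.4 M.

0.01987 M/s

Step 1: The rate law is rate = k[A]^1[B]^2, overall order = 1+2 = 3
Step 2: Substitute values: rate = 0.18 × (0.69)^1 × (0.4)^2
Step 3: rate = 0.18 × 0.69 × 0.16 = 0.019872 M/s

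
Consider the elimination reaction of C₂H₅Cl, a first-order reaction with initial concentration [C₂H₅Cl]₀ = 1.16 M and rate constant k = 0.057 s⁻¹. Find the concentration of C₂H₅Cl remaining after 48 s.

0.0752 M

Step 1: For a first-order reaction: [C₂H₅Cl] = [C₂H₅Cl]₀ × e^(-kt)
Step 2: [C₂H₅Cl] = 1.16 × e^(-0.057 × 48)
Step 3: [C₂H₅Cl] = 1.16 × e^(-2.736)
Step 4: [C₂H₅Cl] = 1.16 × 0.0648291 = 0.0752 M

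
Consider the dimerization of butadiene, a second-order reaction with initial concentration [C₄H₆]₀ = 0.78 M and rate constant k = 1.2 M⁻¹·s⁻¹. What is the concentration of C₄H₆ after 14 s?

0.0553 M

Step 1: For a second-order reaction: 1/[C₄H₆] = 1/[C₄H₆]₀ + kt
Step 2: 1/[C₄H₆] = 1/0.78 + 1.2 × 14
Step 3: 1/[C₄H₆] = 1.282 + 16.8 = 18.08
Step 4: [C₄H₆] = 1/18.08 = 0.0553 M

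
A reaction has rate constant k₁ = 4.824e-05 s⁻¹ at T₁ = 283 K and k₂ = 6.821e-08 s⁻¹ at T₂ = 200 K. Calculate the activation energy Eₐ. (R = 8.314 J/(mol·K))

37.2 kJ/mol

Step 1: Use the two-temperature Arrhenius form: ln(k₂/k₁) = -Eₐ/R × (1/T₂ - 1/T₁)
Step 2: ln(k₂/k₁) = ln(6.821e-08/4.824e-05) = ln(0.00141397) = -6.56135
Step 3: 1/T₂ - 1/T₁ = 1/200 - 1/283 = 1.466431e-03 K⁻¹
Step 4: Eₐ = -R × ln(k₂/k₁) / (1/T₂ - 1/T₁) = -8.314 × -6.56135 / 1.466431e-03
Step 5: Eₐ = 3.7200e+04 J/mol = 37.2 kJ/mol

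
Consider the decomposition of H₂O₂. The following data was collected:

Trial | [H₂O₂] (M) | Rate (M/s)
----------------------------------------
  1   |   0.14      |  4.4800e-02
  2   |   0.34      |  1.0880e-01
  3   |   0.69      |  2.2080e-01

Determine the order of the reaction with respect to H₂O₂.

first order (1)

Step 1: Compare trials to find order n where rate₂/rate₁ = ([H₂O₂]₂/[H₂O₂]₁)^n
Step 2: rate₂/rate₁ = 1.0880e-01/4.4800e-02 = 2.429
Step 3: [H₂O₂]₂/[H₂O₂]₁ = 0.34/0.14 = 2.429
Step 4: n = ln(2.429)/ln(2.429) = 1.00 ≈ 1
Step 5: The reaction is first order in H₂O₂.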